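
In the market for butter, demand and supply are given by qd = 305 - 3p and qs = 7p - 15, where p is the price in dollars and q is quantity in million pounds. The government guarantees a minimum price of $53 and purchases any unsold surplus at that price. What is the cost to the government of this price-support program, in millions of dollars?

11130

In a free market, 305 - 3p = 7p - 15 gives the equilibrium p* = 32, q* = 209.
The floor of 53 is above the equilibrium price 32, so it binds.
At p = 53: qd = 305 - 3·53 = 146 and qs = 7·53 - 15 = 356.
Surplus = qs - qd = 210.
Government expenditure = surplus × support price = 210 × 53 = 11130.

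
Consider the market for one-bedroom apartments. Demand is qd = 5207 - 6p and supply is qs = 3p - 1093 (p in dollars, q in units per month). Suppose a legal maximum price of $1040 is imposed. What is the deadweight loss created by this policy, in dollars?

Setting quantity demanded equal to quantity supplied, 5207 - 6p = 3p - 1093, gives p* = 700 and q* = 1007.
The ceiling of 1040 is above the equilibrium price 700, so it is not binding; the market clears at p* = 700, q* = 1007.
Since the control does not bind, no trades are prevented and deadweight loss is zero.

0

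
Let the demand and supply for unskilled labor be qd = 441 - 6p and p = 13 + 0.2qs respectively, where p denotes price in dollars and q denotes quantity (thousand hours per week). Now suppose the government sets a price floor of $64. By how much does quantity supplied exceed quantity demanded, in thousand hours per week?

198

Rearranging supply gives qs = 5p - 65. Without the control the market clears where 441 - 6p = 5p - 65, i.e. p* = 46 and q* = 165.
The floor of 64 is above the equilibrium price 46, so it binds.
At p = 64: qd = 441 - 6·64 = 57 and qs = 5·64 - 65 = 255.
Surplus = qs - qd = 255 - 57 = 198.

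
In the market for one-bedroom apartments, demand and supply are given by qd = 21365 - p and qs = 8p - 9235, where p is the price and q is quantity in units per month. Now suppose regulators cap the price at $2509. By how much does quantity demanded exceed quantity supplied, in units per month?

Setting quantity demanded equal to quantity supplied, 21365 - p = 8p - 9235, gives p* = 3400 and q* = 17965.
The ceiling of 2509 is below the equilibrium price 3400, so it binds.
At p = 2509: qd = 21365 - 2509 = 18856 and qs = 8·2509 - 9235 = 10837.
Shortage = qd - qs = 18856 - 10837 = 8019.

8019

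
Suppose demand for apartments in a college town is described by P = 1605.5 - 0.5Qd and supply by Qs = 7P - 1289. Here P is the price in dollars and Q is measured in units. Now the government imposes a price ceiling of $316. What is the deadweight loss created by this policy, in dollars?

Rearranging demand gives Qd = 3211 - 2P. Without the control the market clears where 3211 - 2P = 7P - 1289, i.e. P* = 500 and Q* = 2211.
Since 316 < 500, the ceiling is binding.
At P = 316: Qd = 3211 - 2·316 = 2579 and Qs = 7·316 - 1289 = 923.
Quantity traded falls to 923. At Q = 923 the demand price is (3211 - 923)/2 = 1144 and the supply price is (1289 + 923)/7 = 316.
Deadweight loss = ½ · (1144 - 316) · (2211 - 923) = ½ · 828 · 1288 = 533232.

533232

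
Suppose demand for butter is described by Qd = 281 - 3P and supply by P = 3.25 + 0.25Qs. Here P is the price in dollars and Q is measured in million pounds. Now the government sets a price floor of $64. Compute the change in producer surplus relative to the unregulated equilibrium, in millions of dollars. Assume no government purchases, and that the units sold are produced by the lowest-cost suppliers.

1413.5

Rearranging supply gives Qs = 4P - 13. Without the control the market clears where 281 - 3P = 4P - 13, i.e. P* = 42 and Q* = 155.
The floor of 64 is above the equilibrium price 42, so it binds.
At P = 64: Qd = 281 - 3·64 = 89 and Qs = 4·64 - 13 = 243.
Producer surplus without the control is ½ · (42 - 3.25) · 155 = 3003.125.
With the floor, 89 units are sold at 64. The supply price at Q = 89 is 25.5, so PS = ½ · [(64 - 3.25) + (64 - 25.5)] · 89 = 4416.625.
Change in producer surplus = 4416.625 - 3003.125 = 1413.5.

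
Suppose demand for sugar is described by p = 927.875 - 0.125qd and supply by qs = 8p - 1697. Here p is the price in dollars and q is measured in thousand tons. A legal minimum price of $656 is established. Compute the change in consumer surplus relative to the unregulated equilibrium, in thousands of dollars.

-216634

Rearranging demand gives qd = 7423 - 8p. In a free market, 7423 - 8p = 8p - 1697 gives the equilibrium p* = 570, q* = 2863.
Because the floor (656) lies above the market-clearing price, it is binding.
At p = 656: qd = 7423 - 8·656 = 2175 and qs = 8·656 - 1697 = 3551.
Consumer surplus without the control is ½ · (927.875 - 570) · 2863 = 512298.0625.
With the floor, consumers buy 2175 units at 656, so CS = ½ · (927.875 - 656) · 2175 = 295664.0625.
Change in consumer surplus = 295664.0625 - 512298.0625 = -216634.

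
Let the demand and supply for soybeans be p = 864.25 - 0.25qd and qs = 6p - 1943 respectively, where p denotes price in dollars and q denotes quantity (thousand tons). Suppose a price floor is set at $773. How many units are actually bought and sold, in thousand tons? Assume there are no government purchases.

Rearranging demand gives qd = 3457 - 4p. Setting quantity demanded equal to quantity supplied, 3457 - 4p = 6p - 1943, gives p* = 540 and q* = 1297.
Because the floor (773) lies above the market-clearing price, it is binding.
At p = 773: qd = 3457 - 4·773 = 365 and qs = 6·773 - 1943 = 2695.
The quantity actually transacted is the short side, demand: 365.

365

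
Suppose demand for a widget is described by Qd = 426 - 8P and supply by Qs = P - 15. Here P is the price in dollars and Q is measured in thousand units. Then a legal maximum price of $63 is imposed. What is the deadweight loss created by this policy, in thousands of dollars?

0

In a free market, 426 - 8P = P - 15 gives the equilibrium P* = 49, Q* = 34.
Since 63 is above P* = 49, the ceiling does not bind and the free-market outcome prevails.
Since the control does not bind, no trades are prevented and deadweight loss is zero.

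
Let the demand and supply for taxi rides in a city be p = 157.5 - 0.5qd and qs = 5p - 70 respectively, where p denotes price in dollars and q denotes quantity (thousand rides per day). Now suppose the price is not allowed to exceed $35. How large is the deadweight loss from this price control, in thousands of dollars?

3500

Rearranging demand gives qd = 315 - 2p. Without the control the market clears where 315 - 2p = 5p - 70, i.e. p* = 55 and q* = 205.
Because the ceiling (35) lies below the market-clearing price, it is binding.
At p = 35: qd = 315 - 2·35 = 245 and qs = 5·35 - 70 = 105.
Quantity traded falls to 105. At q = 105 the demand price is (315 - 105)/2 = 105 and the supply price is (70 + 105)/5 = 35.
Deadweight loss = ½ · (105 - 35) · (205 - 105) = ½ · 70 · 100 = 3500.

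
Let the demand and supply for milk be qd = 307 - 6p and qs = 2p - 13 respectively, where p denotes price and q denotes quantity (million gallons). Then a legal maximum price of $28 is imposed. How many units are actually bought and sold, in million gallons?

43

Without the control the market clears where 307 - 6p = 2p - 13, i.e. p* = 40 and q* = 67.
Since 28 < 40, the ceiling is binding.
At p = 28: qd = 307 - 6·28 = 139 and qs = 2·28 - 13 = 43.
The quantity actually transacted is the short side, supply: 43.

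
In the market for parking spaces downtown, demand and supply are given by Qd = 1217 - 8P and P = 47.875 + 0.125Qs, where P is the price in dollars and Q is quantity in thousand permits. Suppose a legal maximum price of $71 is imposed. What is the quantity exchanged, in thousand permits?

Rearranging supply gives Qs = 8P - 383. Equilibrium: 1217 - 8P = 8P - 383, so 1600 = 16P and P* = 100, Q* = 417.
Since 71 < 100, the ceiling is binding.
At P = 71: Qd = 1217 - 8·71 = 649 and Qs = 8·71 - 383 = 185.
The quantity actually transacted is the short side, supply: 185.

185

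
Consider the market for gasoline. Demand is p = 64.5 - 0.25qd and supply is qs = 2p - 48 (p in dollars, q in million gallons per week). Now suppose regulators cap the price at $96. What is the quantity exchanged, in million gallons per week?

54

Rearranging demand gives qd = 258 - 4p. Equilibrium: 258 - 4p = 2p - 48, so 306 = 6p and p* = 51, q* = 54.
The ceiling of 96 is above the equilibrium price 51, so it is not binding; the market clears at p* = 51, q* = 54.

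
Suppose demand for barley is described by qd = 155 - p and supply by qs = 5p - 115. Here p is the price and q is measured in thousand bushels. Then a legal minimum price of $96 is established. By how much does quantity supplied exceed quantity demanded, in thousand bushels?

306

Equilibrium: 155 - p = 5p - 115, so 270 = 6p and p* = 45, q* = 110.
Since 96 > 45, the floor is binding.
At p = 96: qd = 155 - 96 = 59 and qs = 5·96 - 115 = 365.
Surplus = qs - qd = 365 - 59 = 306.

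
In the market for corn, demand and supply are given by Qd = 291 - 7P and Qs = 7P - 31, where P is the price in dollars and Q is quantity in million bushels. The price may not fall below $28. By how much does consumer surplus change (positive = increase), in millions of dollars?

-562.5

Without the control the market clears where 291 - 7P = 7P - 31, i.e. P* = 23 and Q* = 130.
Since 28 > 23, the floor is binding.
At P = 28: Qd = 291 - 7·28 = 95 and Qs = 7·28 - 31 = 165.
Consumer surplus without the control is ½ · (291/7 - 23) · 130 = 8450/7.
With the floor, consumers buy 95 units at 28, so CS = ½ · (291/7 - 28) · 95 = 9025/14.
Change in consumer surplus = 9025/14 - 8450/7 = -562.5.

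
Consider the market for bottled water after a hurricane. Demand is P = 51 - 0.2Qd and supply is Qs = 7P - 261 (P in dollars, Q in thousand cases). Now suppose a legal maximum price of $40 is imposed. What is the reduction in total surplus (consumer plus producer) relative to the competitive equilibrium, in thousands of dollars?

75.6

Rearranging demand gives Qd = 255 - 5P. Without the control the market clears where 255 - 5P = 7P - 261, i.e. P* = 43 and Q* = 40.
Because the ceiling (40) lies below the market-clearing price, it is binding.
At P = 40: Qd = 255 - 5·40 = 55 and Qs = 7·40 - 261 = 19.
Quantity traded falls to 19. At Q = 19 the demand price is (255 - 19)/5 = 47.2 and the supply price is (261 + 19)/7 = 40.
Deadweight loss = ½ · (47.2 - 40) · (40 - 19) = ½ · 7.2 · 21 = 75.6.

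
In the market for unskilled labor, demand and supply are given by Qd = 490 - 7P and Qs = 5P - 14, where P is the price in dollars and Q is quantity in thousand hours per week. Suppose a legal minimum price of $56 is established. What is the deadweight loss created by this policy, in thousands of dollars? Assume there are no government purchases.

Without the control the market clears where 490 - 7P = 5P - 14, i.e. P* = 42 and Q* = 196.
Because the floor (56) lies above the market-clearing price, it is binding.
At P = 56: Qd = 490 - 7·56 = 98 and Qs = 5·56 - 14 = 266.
Quantity traded falls to 98. At Q = 98 the demand price is (490 - 98)/7 = 56 and the supply price is (14 + 98)/5 = 22.4.
Deadweight loss = ½ · (56 - 22.4) · (196 - 98) = ½ · 33.6 · 98 = 1646.4.

1646.4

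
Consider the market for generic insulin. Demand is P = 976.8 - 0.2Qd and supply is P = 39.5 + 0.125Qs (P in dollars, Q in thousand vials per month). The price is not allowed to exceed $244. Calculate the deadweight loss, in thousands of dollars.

Rearranging demand gives Qd = 4884 - 5P; rearranging supply gives Qs = 8P - 316. Setting quantity demanded equal to quantity supplied, 4884 - 5P = 8P - 316, gives P* = 400 and Q* = 2884.
Because the ceiling (244) lies below the market-clearing price, it is binding.
At P = 244: Qd = 4884 - 5·244 = 3664 and Qs = 8·244 - 316 = 1636.
Quantity traded falls to 1636. At Q = 1636 the demand price is (4884 - 1636)/5 = 649.6 and the supply price is (316 + 1636)/8 = 244.
Deadweight loss = ½ · (649.6 - 244) · (2884 - 1636) = ½ · 405.6 · 1248 = 253094.4.

253094.4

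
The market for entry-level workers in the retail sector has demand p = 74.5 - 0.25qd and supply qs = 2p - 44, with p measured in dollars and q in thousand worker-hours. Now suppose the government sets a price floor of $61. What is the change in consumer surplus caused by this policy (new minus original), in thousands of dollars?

Rearranging demand gives qd = 298 - 4p. Setting quantity demanded equal to quantity supplied, 298 - 4p = 2p - 44, gives p* = 57 and q* = 70.
Because the floor (61) lies above the market-clearing price, it is binding.
At p = 61: qd = 298 - 4·61 = 54 and qs = 2·61 - 44 = 78.
Consumer surplus without the control is ½ · (74.5 - 57) · 70 = 612.5.
With the floor, consumers buy 54 units at 61, so CS = ½ · (74.5 - 61) · 54 = 364.5.
Change in consumer surplus = 364.5 - 612.5 = -248.

-248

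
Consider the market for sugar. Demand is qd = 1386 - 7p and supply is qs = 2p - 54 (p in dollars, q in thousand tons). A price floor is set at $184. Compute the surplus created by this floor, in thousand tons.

Equilibrium: 1386 - 7p = 2p - 54, so 1440 = 9p and p* = 160, q* = 266.
The floor of 184 is above the equilibrium price 160, so it binds.
At p = 184: qd = 1386 - 7·184 = 98 and qs = 2·184 - 54 = 314.
Surplus = qs - qd = 314 - 98 = 216.

216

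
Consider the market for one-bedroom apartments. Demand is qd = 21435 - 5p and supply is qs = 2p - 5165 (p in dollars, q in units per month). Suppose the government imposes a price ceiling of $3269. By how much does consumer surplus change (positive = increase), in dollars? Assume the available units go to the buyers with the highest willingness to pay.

Setting quantity demanded equal to quantity supplied, 21435 - 5p = 2p - 5165, gives p* = 3800 and q* = 2435.
Because the ceiling (3269) lies below the market-clearing price, it is binding.
At p = 3269: qd = 21435 - 5·3269 = 5090 and qs = 2·3269 - 5165 = 1373.
Consumer surplus without the control is ½ · (4287 - 3800) · 2435 = 592922.5.
With the ceiling, 1373 units are sold at 3269 (assume they go to the highest-value buyers). The demand price at q = 1373 is 4012.4, so CS = ½ · [(4287 - 3269) + (4012.4 - 3269)] · 1373 = 1209201.1.
Change in consumer surplus = 1209201.1 - 592922.5 = 616278.6.

616278.6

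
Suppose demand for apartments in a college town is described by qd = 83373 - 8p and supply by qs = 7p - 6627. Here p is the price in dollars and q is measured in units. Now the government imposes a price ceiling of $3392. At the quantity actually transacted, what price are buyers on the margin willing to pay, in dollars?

Without the control the market clears where 83373 - 8p = 7p - 6627, i.e. p* = 6000 and q* = 35373.
The ceiling of 3392 is below the equilibrium price 6000, so it binds.
At p = 3392: qd = 83373 - 8·3392 = 56237 and qs = 7·3392 - 6627 = 17117.
Only 17117 units reach the market. On the demand curve, the marginal buyer's willingness to pay at q = 17117 is (83373 - 17117)/8 = 8282.

8282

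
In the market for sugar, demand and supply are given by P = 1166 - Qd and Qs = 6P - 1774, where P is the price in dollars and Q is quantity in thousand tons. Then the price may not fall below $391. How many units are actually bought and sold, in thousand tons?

746

Rearranging demand gives Qd = 1166 - P. Without the control the market clears where 1166 - P = 6P - 1774, i.e. P* = 420 and Q* = 746.
The floor of 391 is below the equilibrium price 420, so it is not binding; the market clears at P* = 420, Q* = 746.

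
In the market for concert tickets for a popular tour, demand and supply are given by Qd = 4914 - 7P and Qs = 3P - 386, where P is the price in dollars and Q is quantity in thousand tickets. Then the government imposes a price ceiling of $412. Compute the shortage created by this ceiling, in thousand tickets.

1180

In a free market, 4914 - 7P = 3P - 386 gives the equilibrium P* = 530, Q* = 1204.
The ceiling of 412 is below the equilibrium price 530, so it binds.
At P = 412: Qd = 4914 - 7·412 = 2030 and Qs = 3·412 - 386 = 850.
Shortage = Qd - Qs = 2030 - 850 = 1180.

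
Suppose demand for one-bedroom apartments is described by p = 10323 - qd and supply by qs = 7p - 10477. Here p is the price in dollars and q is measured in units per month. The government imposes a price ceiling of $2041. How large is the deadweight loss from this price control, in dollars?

8749468

Rearranging demand gives qd = 10323 - p. In a free market, 10323 - p = 7p - 10477 gives the equilibrium p* = 2600, q* = 7723.
The ceiling of 2041 is below the equilibrium price 2600, so it binds.
At p = 2041: qd = 10323 - 2041 = 8282 and qs = 7·2041 - 10477 = 3810.
Quantity traded falls to 3810. At q = 3810 the demand price is 10323 - 3810 = 6513 and the supply price is (10477 + 3810)/7 = 2041.
Deadweight loss = ½ · (6513 - 2041) · (7723 - 3810) = ½ · 4472 · 3913 = 8749468.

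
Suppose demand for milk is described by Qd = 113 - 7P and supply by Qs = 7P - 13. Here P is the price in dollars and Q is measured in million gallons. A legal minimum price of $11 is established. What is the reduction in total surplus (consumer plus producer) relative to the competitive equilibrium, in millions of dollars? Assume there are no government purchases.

In a free market, 113 - 7P = 7P - 13 gives the equilibrium P* = 9, Q* = 50.
The floor of 11 is above the equilibrium price 9, so it binds.
At P = 11: Qd = 113 - 7·11 = 36 and Qs = 7·11 - 13 = 64.
Quantity traded falls to 36. At Q = 36 the demand price is (113 - 36)/7 = 11 and the supply price is (13 + 36)/7 = 7.
Deadweight loss = ½ · (11 - 7) · (50 - 36) = ½ · 4 · 14 = 28.

28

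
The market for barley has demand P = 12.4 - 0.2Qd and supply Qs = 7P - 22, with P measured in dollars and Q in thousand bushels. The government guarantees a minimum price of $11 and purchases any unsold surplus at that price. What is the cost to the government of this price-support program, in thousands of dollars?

528

Rearranging demand gives Qd = 62 - 5P. Setting quantity demanded equal to quantity supplied, 62 - 5P = 7P - 22, gives P* = 7 and Q* = 27.
The floor of 11 is above the equilibrium price 7, so it binds.
At P = 11: Qd = 62 - 5·11 = 7 and Qs = 7·11 - 22 = 55.
Surplus = Qs - Qd = 48.
Government expenditure = surplus × support price = 48 × 11 = 528.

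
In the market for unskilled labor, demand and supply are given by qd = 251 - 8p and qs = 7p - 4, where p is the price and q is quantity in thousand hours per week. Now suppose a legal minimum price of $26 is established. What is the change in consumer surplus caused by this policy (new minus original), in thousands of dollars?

Equilibrium: 251 - 8p = 7p - 4, so 255 = 15p and p* = 17, q* = 115.
Since 26 > 17, the floor is binding.
At p = 26: qd = 251 - 8·26 = 43 and qs = 7·26 - 4 = 178.
Consumer surplus without the control is ½ · (31.375 - 17) · 115 = 826.5625.
With the floor, consumers buy 43 units at 26, so CS = ½ · (31.375 - 26) · 43 = 115.5625.
Change in consumer surplus = 115.5625 - 826.5625 = -711.

-711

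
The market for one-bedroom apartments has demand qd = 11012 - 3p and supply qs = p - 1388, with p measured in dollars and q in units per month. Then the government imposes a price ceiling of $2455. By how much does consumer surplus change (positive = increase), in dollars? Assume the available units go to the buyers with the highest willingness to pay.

Setting quantity demanded equal to quantity supplied, 11012 - 3p = p - 1388, gives p* = 3100 and q* = 1712.
Since 2455 < 3100, the ceiling is binding.
At p = 2455: qd = 11012 - 3·2455 = 3647 and qs = 2455 - 1388 = 1067.
Consumer surplus without the control is ½ · (11012/3 - 3100) · 1712 = 1465472/3.
With the ceiling, 1067 units are sold at 2455 (assume they go to the highest-value buyers). The demand price at q = 1067 is 3315, so CS = ½ · [(11012/3 - 2455) + (3315 - 2455)] · 1067 = 6644209/6.
Change in consumer surplus = 6644209/6 - 1465472/3 = 618877.5.

618877.5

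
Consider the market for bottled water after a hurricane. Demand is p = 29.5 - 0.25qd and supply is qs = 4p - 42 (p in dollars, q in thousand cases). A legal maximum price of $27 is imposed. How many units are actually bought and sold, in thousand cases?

38

Rearranging demand gives qd = 118 - 4p. In a free market, 118 - 4p = 4p - 42 gives the equilibrium p* = 20, q* = 38.
The ceiling of 27 is above the equilibrium price 20, so it is not binding; the market clears at p* = 20, q* = 38.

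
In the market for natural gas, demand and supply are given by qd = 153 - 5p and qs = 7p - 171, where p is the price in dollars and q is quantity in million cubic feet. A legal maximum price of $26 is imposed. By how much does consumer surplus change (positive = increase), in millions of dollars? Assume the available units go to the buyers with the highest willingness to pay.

Without the control the market clears where 153 - 5p = 7p - 171, i.e. p* = 27 and q* = 18.
Since 26 < 27, the ceiling is binding.
At p = 26: qd = 153 - 5·26 = 23 and qs = 7·26 - 171 = 11.
Consumer surplus without the control is ½ · (30.6 - 27) · 18 = 32.4.
With the ceiling, 11 units are sold at 26 (assume they go to the highest-value buyers). The demand price at q = 11 is 28.4, so CS = ½ · [(30.6 - 26) + (28.4 - 26)] · 11 = 38.5.
Change in consumer surplus = 38.5 - 32.4 = 6.1.

6.1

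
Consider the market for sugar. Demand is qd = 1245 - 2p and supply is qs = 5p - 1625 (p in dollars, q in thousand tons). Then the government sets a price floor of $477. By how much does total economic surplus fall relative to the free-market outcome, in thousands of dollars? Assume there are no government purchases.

In a free market, 1245 - 2p = 5p - 1625 gives the equilibrium p* = 410, q* = 425.
Because the floor (477) lies above the market-clearing price, it is binding.
At p = 477: qd = 1245 - 2·477 = 291 and qs = 5·477 - 1625 = 760.
Quantity traded falls to 291. At q = 291 the demand price is (1245 - 291)/2 = 477 and the supply price is (1625 + 291)/5 = 383.2.
Deadweight loss = ½ · (477 - 383.2) · (425 - 291) = ½ · 93.8 · 134 = 6284.6.

6284.6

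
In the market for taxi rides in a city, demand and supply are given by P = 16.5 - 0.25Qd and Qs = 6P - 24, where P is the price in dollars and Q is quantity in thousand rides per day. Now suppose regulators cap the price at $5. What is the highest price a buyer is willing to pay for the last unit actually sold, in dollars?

Rearranging demand gives Qd = 66 - 4P. Equilibrium: 66 - 4P = 6P - 24, so 90 = 10P and P* = 9, Q* = 30.
Since 5 < 9, the ceiling is binding.
At P = 5: Qd = 66 - 4·5 = 46 and Qs = 6·5 - 24 = 6.
Only 6 units reach the market. On the demand curve, the marginal buyer's willingness to pay at Q = 6 is (66 - 6)/4 = 15.

15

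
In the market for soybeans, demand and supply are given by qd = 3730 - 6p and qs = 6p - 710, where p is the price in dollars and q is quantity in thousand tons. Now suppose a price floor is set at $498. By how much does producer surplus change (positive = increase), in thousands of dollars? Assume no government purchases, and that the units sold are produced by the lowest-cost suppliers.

In a free market, 3730 - 6p = 6p - 710 gives the equilibrium p* = 370, q* = 1510.
The floor of 498 is above the equilibrium price 370, so it binds.
At p = 498: qd = 3730 - 6·498 = 742 and qs = 6·498 - 710 = 2278.
Producer surplus without the control is ½ · (370 - 355/3) · 1510 = 570025/3.
With the floor, 742 units are sold at 498. The supply price at q = 742 is 242, so PS = ½ · [(498 - 355/3) + (498 - 242)] · 742 = 707497/3.
Change in producer surplus = 707497/3 - 570025/3 = 45824.

45824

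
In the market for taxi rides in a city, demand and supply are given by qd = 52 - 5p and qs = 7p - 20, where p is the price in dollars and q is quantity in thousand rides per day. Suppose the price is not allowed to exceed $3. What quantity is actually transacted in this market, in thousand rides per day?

Without the control the market clears where 52 - 5p = 7p - 20, i.e. p* = 6 and q* = 22.
Because the ceiling (3) lies below the market-clearing price, it is binding.
At p = 3: qd = 52 - 5·3 = 37 and qs = 7·3 - 20 = 1.
The quantity actually transacted is the short side, supply: 1.

1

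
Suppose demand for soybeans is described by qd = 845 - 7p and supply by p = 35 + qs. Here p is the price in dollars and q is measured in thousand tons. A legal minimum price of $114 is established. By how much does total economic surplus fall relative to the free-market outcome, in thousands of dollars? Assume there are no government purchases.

Rearranging supply gives qs = p - 35. In a free market, 845 - 7p = p - 35 gives the equilibrium p* = 110, q* = 75.
The floor of 114 is above the equilibrium price 110, so it binds.
At p = 114: qd = 845 - 7·114 = 47 and qs = 114 - 35 = 79.
Quantity traded falls to 47. At q = 47 the demand price is (845 - 47)/7 = 114 and the supply price is 35 + 47 = 82.
Deadweight loss = ½ · (114 - 82) · (75 - 47) = ½ · 32 · 28 = 448.

448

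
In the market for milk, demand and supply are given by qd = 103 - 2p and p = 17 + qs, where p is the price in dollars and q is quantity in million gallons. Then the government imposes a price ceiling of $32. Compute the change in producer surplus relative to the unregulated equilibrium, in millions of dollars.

Rearranging supply gives qs = p - 17. Without the control the market clears where 103 - 2p = p - 17, i.e. p* = 40 and q* = 23.
Since 32 < 40, the ceiling is binding.
At p = 32: qd = 103 - 2·32 = 39 and qs = 32 - 17 = 15.
Producer surplus without the control is ½ · (40 - 17) · 23 = 264.5.
With the ceiling, producers sell 15 units at 32, so PS = ½ · (32 - 17) · 15 = 112.5.
Change in producer surplus = 112.5 - 264.5 = -152.

-152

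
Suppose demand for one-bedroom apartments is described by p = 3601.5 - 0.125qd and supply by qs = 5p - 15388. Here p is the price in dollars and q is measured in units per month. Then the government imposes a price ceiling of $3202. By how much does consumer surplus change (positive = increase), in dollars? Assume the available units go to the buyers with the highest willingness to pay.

Rearranging demand gives qd = 28812 - 8p. Equilibrium: 28812 - 8p = 5p - 15388, so 44200 = 13p and p* = 3400, q* = 1612.
The ceiling of 3202 is below the equilibrium price 3400, so it binds.
At p = 3202: qd = 28812 - 8·3202 = 3196 and qs = 5·3202 - 15388 = 622.
Consumer surplus without the control is ½ · (3601.5 - 3400) · 1612 = 162409.
With the ceiling, 622 units are sold at 3202 (assume they go to the highest-value buyers). The demand price at q = 622 is 3523.75, so CS = ½ · [(3601.5 - 3202) + (3523.75 - 3202)] · 622 = 224308.75.
Change in consumer surplus = 224308.75 - 162409 = 61899.75.

61899.75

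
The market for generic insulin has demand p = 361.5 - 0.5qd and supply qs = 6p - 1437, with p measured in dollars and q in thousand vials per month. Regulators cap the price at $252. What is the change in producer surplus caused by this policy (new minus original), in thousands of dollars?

Rearranging demand gives qd = 723 - 2p. Equilibrium: 723 - 2p = 6p - 1437, so 2160 = 8p and p* = 270, q* = 183.
The ceiling of 252 is below the equilibrium price 270, so it binds.
At p = 252: qd = 723 - 2·252 = 219 and qs = 6·252 - 1437 = 75.
Producer surplus without the control is ½ · (270 - 239.5) · 183 = 2790.75.
With the ceiling, producers sell 75 units at 252, so PS = ½ · (252 - 239.5) · 75 = 468.75.
Change in producer surplus = 468.75 - 2790.75 = -2322.

-2322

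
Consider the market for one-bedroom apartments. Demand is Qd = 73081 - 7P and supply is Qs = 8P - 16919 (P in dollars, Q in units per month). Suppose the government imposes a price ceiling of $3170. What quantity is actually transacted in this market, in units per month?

8441

Equilibrium: 73081 - 7P = 8P - 16919, so 90000 = 15P and P* = 6000, Q* = 31081.
Because the ceiling (3170) lies below the market-clearing price, it is binding.
At P = 3170: Qd = 73081 - 7·3170 = 50891 and Qs = 8·3170 - 16919 = 8441.
The quantity actually transacted is the short side, supply: 8441.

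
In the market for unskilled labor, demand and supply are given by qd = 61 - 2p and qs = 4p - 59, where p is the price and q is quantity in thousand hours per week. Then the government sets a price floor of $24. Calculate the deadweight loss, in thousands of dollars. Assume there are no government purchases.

24

Setting quantity demanded equal to quantity supplied, 61 - 2p = 4p - 59, gives p* = 20 and q* = 21.
Because the floor (24) lies above the market-clearing price, it is binding.
At p = 24: qd = 61 - 2·24 = 13 and qs = 4·24 - 59 = 37.
Quantity traded falls to 13. At q = 13 the demand price is (61 - 13)/2 = 24 and the supply price is (59 + 13)/4 = 18.
Deadweight loss = ½ · (24 - 18) · (21 - 13) = ½ · 6 · 8 = 24.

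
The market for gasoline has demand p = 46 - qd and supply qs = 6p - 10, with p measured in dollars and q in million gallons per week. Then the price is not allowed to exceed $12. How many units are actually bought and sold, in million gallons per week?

38

Rearranging demand gives qd = 46 - p. In a free market, 46 - p = 6p - 10 gives the equilibrium p* = 8, q* = 38.
The ceiling of 12 is above the equilibrium price 8, so it is not binding; the market clears at p* = 8, q* = 38.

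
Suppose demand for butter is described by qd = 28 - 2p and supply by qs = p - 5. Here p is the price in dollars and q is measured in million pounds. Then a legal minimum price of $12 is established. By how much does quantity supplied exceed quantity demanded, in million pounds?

Setting quantity demanded equal to quantity supplied, 28 - 2p = p - 5, gives p* = 11 and q* = 6.
Because the floor (12) lies above the market-clearing price, it is binding.
At p = 12: qd = 28 - 2·12 = 4 and qs = 12 - 5 = 7.
Surplus = qs - qd = 7 - 4 = 3.

3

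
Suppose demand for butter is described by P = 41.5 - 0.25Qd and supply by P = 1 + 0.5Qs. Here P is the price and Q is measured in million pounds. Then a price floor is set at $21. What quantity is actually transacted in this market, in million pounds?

54

Rearranging demand gives Qd = 166 - 4P; rearranging supply gives Qs = 2P - 2. Setting quantity demanded equal to quantity supplied, 166 - 4P = 2P - 2, gives P* = 28 and Q* = 54.
Since 21 is below P* = 28, the floor does not bind and the free-market outcome prevails.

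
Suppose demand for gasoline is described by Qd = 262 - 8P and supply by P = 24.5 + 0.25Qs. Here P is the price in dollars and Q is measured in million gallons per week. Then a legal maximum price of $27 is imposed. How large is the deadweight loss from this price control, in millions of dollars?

27

Rearranging supply gives Qs = 4P - 98. Equilibrium: 262 - 8P = 4P - 98, so 360 = 12P and P* = 30, Q* = 22.
Since 27 < 30, the ceiling is binding.
At P = 27: Qd = 262 - 8·27 = 46 and Qs = 4·27 - 98 = 10.
Quantity traded falls to 10. At Q = 10 the demand price is (262 - 10)/8 = 31.5 and the supply price is (98 + 10)/4 = 27.
Deadweight loss = ½ · (31.5 - 27) · (22 - 10) = ½ · 4.5 · 12 = 27.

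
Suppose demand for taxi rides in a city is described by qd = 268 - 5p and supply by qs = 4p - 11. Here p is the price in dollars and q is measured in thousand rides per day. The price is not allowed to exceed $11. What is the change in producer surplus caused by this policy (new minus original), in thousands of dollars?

-1460

Without the control the market clears where 268 - 5p = 4p - 11, i.e. p* = 31 and q* = 113.
The ceiling of 11 is below the equilibrium price 31, so it binds.
At p = 11: qd = 268 - 5·11 = 213 and qs = 4·11 - 11 = 33.
Producer surplus without the control is ½ · (31 - 2.75) · 113 = 1596.125.
With the ceiling, producers sell 33 units at 11, so PS = ½ · (11 - 2.75) · 33 = 136.125.
Change in producer surplus = 136.125 - 1596.125 = -1460.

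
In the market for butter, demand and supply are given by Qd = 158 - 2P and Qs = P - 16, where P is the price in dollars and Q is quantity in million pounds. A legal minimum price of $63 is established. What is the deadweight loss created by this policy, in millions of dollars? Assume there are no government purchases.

75

In a free market, 158 - 2P = P - 16 gives the equilibrium P* = 58, Q* = 42.
Since 63 > 58, the floor is binding.
At P = 63: Qd = 158 - 2·63 = 32 and Qs = 63 - 16 = 47.
Quantity traded falls to 32. At Q = 32 the demand price is (158 - 32)/2 = 63 and the supply price is 16 + 32 = 48.
Deadweight loss = ½ · (63 - 48) · (42 - 32) = ½ · 15 · 10 = 75.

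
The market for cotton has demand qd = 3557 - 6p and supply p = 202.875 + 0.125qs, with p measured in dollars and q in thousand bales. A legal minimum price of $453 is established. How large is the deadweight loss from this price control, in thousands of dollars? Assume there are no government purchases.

Rearranging supply gives qs = 8p - 1623. Equilibrium: 3557 - 6p = 8p - 1623, so 5180 = 14p and p* = 370, q* = 1337.
The floor of 453 is above the equilibrium price 370, so it binds.
At p = 453: qd = 3557 - 6·453 = 839 and qs = 8·453 - 1623 = 2001.
Quantity traded falls to 839. At q = 839 the demand price is (3557 - 839)/6 = 453 and the supply price is (1623 + 839)/8 = 307.75.
Deadweight loss = ½ · (453 - 307.75) · (1337 - 839) = ½ · 145.25 · 498 = 36167.25.

36167.25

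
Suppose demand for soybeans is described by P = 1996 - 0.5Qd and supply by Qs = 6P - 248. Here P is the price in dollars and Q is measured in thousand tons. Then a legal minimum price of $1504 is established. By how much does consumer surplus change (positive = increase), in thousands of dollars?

-1907092

Rearranging demand gives Qd = 3992 - 2P. Without the control the market clears where 3992 - 2P = 6P - 248, i.e. P* = 530 and Q* = 2932.
Because the floor (1504) lies above the market-clearing price, it is binding.
At P = 1504: Qd = 3992 - 2·1504 = 984 and Qs = 6·1504 - 248 = 8776.
Consumer surplus without the control is ½ · (1996 - 530) · 2932 = 2149156.
With the floor, consumers buy 984 units at 1504, so CS = ½ · (1996 - 1504) · 984 = 242064.
Change in consumer surplus = 242064 - 2149156 = -1907092.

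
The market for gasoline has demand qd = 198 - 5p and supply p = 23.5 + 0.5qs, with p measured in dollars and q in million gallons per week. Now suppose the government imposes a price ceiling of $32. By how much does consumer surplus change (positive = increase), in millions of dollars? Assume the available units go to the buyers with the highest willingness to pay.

47.4

Rearranging supply gives qs = 2p - 47. Equilibrium: 198 - 5p = 2p - 47, so 245 = 7p and p* = 35, q* = 23.
Because the ceiling (32) lies below the market-clearing price, it is binding.
At p = 32: qd = 198 - 5·32 = 38 and qs = 2·32 - 47 = 17.
Consumer surplus without the control is ½ · (39.6 - 35) · 23 = 52.9.
With the ceiling, 17 units are sold at 32 (assume they go to the highest-value buyers). The demand price at q = 17 is 36.2, so CS = ½ · [(39.6 - 32) + (36.2 - 32)] · 17 = 100.3.
Change in consumer surplus = 100.3 - 52.9 = 47.4.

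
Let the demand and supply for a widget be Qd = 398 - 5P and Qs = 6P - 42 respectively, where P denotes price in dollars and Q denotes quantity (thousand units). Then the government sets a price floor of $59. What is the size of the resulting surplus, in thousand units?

209

Without the control the market clears where 398 - 5P = 6P - 42, i.e. P* = 40 and Q* = 198.
Because the floor (59) lies above the market-clearing price, it is binding.
At P = 59: Qd = 398 - 5·59 = 103 and Qs = 6·59 - 42 = 312.
Surplus = Qs - Qd = 312 - 103 = 209.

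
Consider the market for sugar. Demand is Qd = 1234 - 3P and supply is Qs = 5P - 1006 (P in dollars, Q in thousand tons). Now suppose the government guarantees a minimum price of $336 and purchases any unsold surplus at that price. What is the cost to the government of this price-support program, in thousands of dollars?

150528

Without the control the market clears where 1234 - 3P = 5P - 1006, i.e. P* = 280 and Q* = 394.
Because the floor (336) lies above the market-clearing price, it is binding.
At P = 336: Qd = 1234 - 3·336 = 226 and Qs = 5·336 - 1006 = 674.
Surplus = Qs - Qd = 448.
Government expenditure = surplus × support price = 448 × 336 = 150528.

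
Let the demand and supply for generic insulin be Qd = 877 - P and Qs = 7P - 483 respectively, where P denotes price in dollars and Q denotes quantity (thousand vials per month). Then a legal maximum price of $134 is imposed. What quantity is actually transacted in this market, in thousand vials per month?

455

Equilibrium: 877 - P = 7P - 483, so 1360 = 8P and P* = 170, Q* = 707.
The ceiling of 134 is below the equilibrium price 170, so it binds.
At P = 134: Qd = 877 - 134 = 743 and Qs = 7·134 - 483 = 455.
The quantity actually transacted is the short side, supply: 455.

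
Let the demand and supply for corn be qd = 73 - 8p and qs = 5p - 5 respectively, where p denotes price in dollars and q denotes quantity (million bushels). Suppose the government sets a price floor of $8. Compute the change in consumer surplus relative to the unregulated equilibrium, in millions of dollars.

In a free market, 73 - 8p = 5p - 5 gives the equilibrium p* = 6, q* = 25.
Since 8 > 6, the floor is binding.
At p = 8: qd = 73 - 8·8 = 9 and qs = 5·8 - 5 = 35.
Consumer surplus without the control is ½ · (9.125 - 6) · 25 = 39.0625.
With the floor, consumers buy 9 units at 8, so CS = ½ · (9.125 - 8) · 9 = 5.0625.
Change in consumer surplus = 5.0625 - 39.0625 = -34.

-34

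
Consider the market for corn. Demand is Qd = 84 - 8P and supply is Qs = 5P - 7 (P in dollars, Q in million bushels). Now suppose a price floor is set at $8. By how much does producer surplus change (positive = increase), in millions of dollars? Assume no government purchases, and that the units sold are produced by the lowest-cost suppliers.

Setting quantity demanded equal to quantity supplied, 84 - 8P = 5P - 7, gives P* = 7 and Q* = 28.
The floor of 8 is above the equilibrium price 7, so it binds.
At P = 8: Qd = 84 - 8·8 = 20 and Qs = 5·8 - 7 = 33.
Producer surplus without the control is ½ · (7 - 1.4) · 28 = 78.4.
With the floor, 20 units are sold at 8. The supply price at Q = 20 is 5.4, so PS = ½ · [(8 - 1.4) + (8 - 5.4)] · 20 = 92.
Change in producer surplus = 92 - 78.4 = 13.6.

13.6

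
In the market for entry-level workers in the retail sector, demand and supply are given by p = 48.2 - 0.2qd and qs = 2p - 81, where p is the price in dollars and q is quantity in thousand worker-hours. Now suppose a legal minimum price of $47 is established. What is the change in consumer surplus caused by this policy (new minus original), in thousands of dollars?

-8.5

Rearranging demand gives qd = 241 - 5p. Setting quantity demanded equal to quantity supplied, 241 - 5p = 2p - 81, gives p* = 46 and q* = 11.
Because the floor (47) lies above the market-clearing price, it is binding.
At p = 47: qd = 241 - 5·47 = 6 and qs = 2·47 - 81 = 13.
Consumer surplus without the control is ½ · (48.2 - 46) · 11 = 12.1.
With the floor, consumers buy 6 units at 47, so CS = ½ · (48.2 - 47) · 6 = 3.6.
Change in consumer surplus = 3.6 - 12.1 = -8.5.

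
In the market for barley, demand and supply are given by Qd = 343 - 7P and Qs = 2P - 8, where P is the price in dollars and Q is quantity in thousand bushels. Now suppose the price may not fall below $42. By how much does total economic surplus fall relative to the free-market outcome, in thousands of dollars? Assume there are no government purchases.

In a free market, 343 - 7P = 2P - 8 gives the equilibrium P* = 39, Q* = 70.
Because the floor (42) lies above the market-clearing price, it is binding.
At P = 42: Qd = 343 - 7·42 = 49 and Qs = 2·42 - 8 = 76.
Quantity traded falls to 49. At Q = 49 the demand price is (343 - 49)/7 = 42 and the supply price is (8 + 49)/2 = 28.5.
Deadweight loss = ½ · (42 - 28.5) · (70 - 49) = ½ · 13.5 · 21 = 141.75.

141.75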